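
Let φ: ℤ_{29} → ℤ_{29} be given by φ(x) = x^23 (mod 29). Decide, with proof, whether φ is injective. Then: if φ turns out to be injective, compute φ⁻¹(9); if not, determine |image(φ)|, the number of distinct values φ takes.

Since 29 is prime, the nonzero elements of ℤ_{29} form a cyclic group of order 28.
As gcd(23, 28) = 1, raising to the 23rd power is a bijection on this group: if s^23 ≡ t^23 then (st^{−1})^23 = 1, and the only element of order dividing gcd(23, 28) = 1 is 1, so s = t.
With φ(0) = 0 this makes φ injective on all of ℤ_{29}, hence bijective (finite equal-size domain and codomain). In particular φ is injective.
Since φ is injective, we find the preimage of 9. The inverse of x ↦ x^23 on (ℤ_{29})^× is x ↦ x^11, because 23·11 = 253 = 9·28 + 1 ≡ 1 (mod 28) and x^{28} = 1 for x ≠ 0 (Fermat). So φ⁻¹(9) = 9^11 mod 29.
Repeated squaring mod 29: 9^1 ≡ 9, 9^2 ≡ 9² = 81 ≡ 23, 9^4 ≡ 23² = 529 ≡ 7, 9^8 ≡ 7² = 49 ≡ 20. Since 11 = 8 + 2 + 1, 9^11 ≡ 20·23·9: 20·23 = 460 ≡ 25, then 25·9 = 225 ≡ 22. So 9^11 ≡ 22 (mod 29).
Hence φ⁻¹(9) = 22.

22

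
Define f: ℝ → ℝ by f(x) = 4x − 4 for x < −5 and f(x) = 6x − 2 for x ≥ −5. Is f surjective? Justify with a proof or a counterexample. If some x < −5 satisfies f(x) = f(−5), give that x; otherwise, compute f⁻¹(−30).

-7

Both pieces are strictly increasing (slopes 4 and 6), so each is injective on its own interval.
The left piece maps (−∞, −5) onto (−∞, −24); the right piece maps [−5, ∞) onto [−32, ∞).
The union (−∞, −24) ∪ [−32, ∞) covers ℝ, so f is surjective.
For the follow-up: the images overlap, so an x < −5 with f(x) = f(−5) exists. f(−5) = −32; solving 4x − 4 = −32 for x < −5 gives x = (−32 + 4)/4 = −7.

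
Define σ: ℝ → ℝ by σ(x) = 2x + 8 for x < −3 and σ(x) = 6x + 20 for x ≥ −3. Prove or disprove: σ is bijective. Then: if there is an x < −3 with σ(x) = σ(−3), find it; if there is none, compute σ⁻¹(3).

-17/6

Both pieces are strictly increasing (slopes 2 and 6), so each is injective on its own interval.
The left piece maps (−∞, −3) onto (−∞, 2); the right piece maps [−3, ∞) onto [2, ∞).
Since 2 = 2, the images partition ℝ: σ is injective and surjective, hence bijective.
Because the two images are disjoint, no x < −3 has σ(x) = σ(−3), so we compute σ⁻¹(3): 3 lies in [2, ∞), so solve 6x + 20 = 3: x = (3 − 20)/6 = −17/6.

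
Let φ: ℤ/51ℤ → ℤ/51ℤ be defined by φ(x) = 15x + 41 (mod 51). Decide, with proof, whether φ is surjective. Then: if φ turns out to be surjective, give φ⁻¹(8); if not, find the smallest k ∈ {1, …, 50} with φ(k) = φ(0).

17

By definition, surjectivity means every element of the codomain has a preimage under φ.
Since gcd(15, 51) = 3, we have 15x ≡ 0 (mod 3) for all x, so φ(x) ≡ 2 (mod 3).
But 0 ≢ 2 (mod 3), so 0 ∈ ℤ/51ℤ has no preimage. Thus φ is not surjective.
Since φ is not surjective, we find the least positive k with φ(k) = φ(0): this means 15k ≡ 0 (mod 51), i.e. 51 ∣ 15k. Since gcd(15, 51) = 3, dividing through by 3 this holds exactly when 17 ∣ 5k, and as gcd(5, 17) = 1, exactly when 17 ∣ k.
The smallest positive such k is 17.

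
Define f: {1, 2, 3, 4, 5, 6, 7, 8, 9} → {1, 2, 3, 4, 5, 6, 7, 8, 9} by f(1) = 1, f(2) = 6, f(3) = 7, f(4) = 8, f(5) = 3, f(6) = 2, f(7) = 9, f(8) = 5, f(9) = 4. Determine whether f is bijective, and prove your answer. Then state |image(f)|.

9

The values 1, 6, 7, 8, 3, 2, 9, 5, 4 are a permutation of {1, 2, 3, 4, 5, 6, 7, 8, 9}: each element appears exactly once.
So f is injective and surjective, hence bijective.
The image of f is {1, 2, 3, 4, 5, 6, 7, 8, 9}, which has 9 elements.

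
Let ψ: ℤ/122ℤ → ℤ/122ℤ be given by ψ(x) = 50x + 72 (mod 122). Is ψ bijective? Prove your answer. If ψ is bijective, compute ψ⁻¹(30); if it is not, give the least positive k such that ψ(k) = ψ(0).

We have gcd(50, 122) = 2 > 1. Taking u = 0 and v = 61: ψ(0) = 72 and ψ(61) = 50·61 + 72 = 3122 ≡ 72 (mod 122).
So ψ(0) = ψ(61) while 0 ≠ 61, therefore ψ is not injective, hence not bijective.
Since ψ is not bijective, we find the least positive k with ψ(k) = ψ(0): this means 50k ≡ 0 (mod 122), i.e. 122 ∣ 50k. Since gcd(50, 122) = 2, dividing through by 2 this holds exactly when 61 ∣ 25k, and as gcd(25, 61) = 1, exactly when 61 ∣ k.
The smallest positive such k is 61.

61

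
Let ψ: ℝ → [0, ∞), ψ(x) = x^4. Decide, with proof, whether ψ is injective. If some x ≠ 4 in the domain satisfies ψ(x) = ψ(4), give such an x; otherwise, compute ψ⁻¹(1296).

-4

ψ(4) = 256 = (−4)^4 = ψ(−4) (since 4 is even), with 4 ≠ −4. So ψ is not injective.
For the follow-up, such an x exists: taking x = −4 ∈ ℝ gives ψ(−4) = 256 = ψ(4) with −4 ≠ 4.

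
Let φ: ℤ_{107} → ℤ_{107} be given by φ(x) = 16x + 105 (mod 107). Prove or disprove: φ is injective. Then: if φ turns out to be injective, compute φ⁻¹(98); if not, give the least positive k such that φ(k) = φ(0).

33

Suppose φ(a) = φ(b) in ℤ_{107}. Then 16a + 105 ≡ 16b + 105 (mod 107), thus 16(a − b) ≡ 0 (mod 107).
Since gcd(16, 107) = 1, 16 is invertible modulo 107, therefore a − b ≡ 0 (mod 107), i.e. a = b.
Therefore φ is injective.
We now compute 16⁻¹ mod 107 explicitly. Euclid's algorithm: 107 = 6·16 + 11, 16 = 1·11 + 5, 11 = 2·5 + 1; back-substituting gives 1 = 87·16 − 13·107, so 16⁻¹ ≡ 87 (mod 107).
Since φ is injective, we find φ⁻¹(98): we need 16x ≡ 98 − 105 ≡ 100 (mod 107). Using 16⁻¹ = 87: x ≡ 87·100 = 8700 = 81·107 + 33, so x = 33.
Check: φ(33) = 16·33 + 105 = 633 = 5·107 + 98 ≡ 98 (mod 107).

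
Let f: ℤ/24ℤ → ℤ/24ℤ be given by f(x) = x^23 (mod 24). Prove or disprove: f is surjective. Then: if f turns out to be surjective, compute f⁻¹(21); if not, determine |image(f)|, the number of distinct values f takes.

15

f(0) = 0^23 = 0.
f(6): Repeated squaring mod 24: 6^1 ≡ 6, 6^2 ≡ 6² = 36 ≡ 12, 6^4 ≡ 12² = 144 ≡ 0, 6^8 ≡ 0² = 0, 6^16 ≡ 0² = 0. Since 23 = 16 + 4 + 2 + 1, 6^23 ≡ 0·0·12·6: 0·0 = 0, then 0·12 = 0, then 0·6 = 0. So 6^23 ≡ 0 (mod 24).
So f(0) = f(6) = 0 while 0 ≠ 6, therefore f is not injective.
A non-injective map from the 24-element set ℤ/24ℤ to itself takes at most 23 distinct values, so it cannot be surjective. So f is not surjective.
Since f is not surjective, we determine |image(f)|. Computing x^23 mod 24 for each x (by repeated squaring, reducing mod 24 at every step), the values f(0), f(1), …, f(23) are: 0, 1, 8, 3, 16, 5, 0, 7, 8, 9, 16, 11, 0, 13, 8, 15, 16, 17, 0, 19, 8, 21, 16, 23.
The distinct values are {0, 1, 3, 5, 7, 8, 9, 11, 13, 15, 16, 17, 19, 21, 23}; there are 15 of them.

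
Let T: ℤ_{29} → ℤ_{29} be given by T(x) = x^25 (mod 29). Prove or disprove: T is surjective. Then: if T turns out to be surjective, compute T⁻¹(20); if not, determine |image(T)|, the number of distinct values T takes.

23

Since 29 is prime, the nonzero elements of ℤ_{29} form a cyclic group of order 28.
As gcd(25, 28) = 1, raising to the 25th power is a bijection on this group: if a^25 ≡ b^25 then (ab^{−1})^25 = 1, and the only element of order dividing gcd(25, 28) = 1 is 1, so a = b.
With T(0) = 0 this makes T injective on all of ℤ_{29}, hence bijective (finite equal-size domain and codomain). In particular T is surjective.
Since T is surjective, we find the preimage of 20. The inverse of x ↦ x^25 on (ℤ_{29})^× is x ↦ x^9, because 25·9 = 225 = 8·28 + 1 ≡ 1 (mod 28) and x^{28} = 1 for x ≠ 0 (Fermat). So T⁻¹(20) = 20^9 mod 29.
Repeated squaring mod 29: 20^1 ≡ 20, 20^2 ≡ 20² = 400 ≡ 23, 20^4 ≡ 23² = 529 ≡ 7, 20^8 ≡ 7² = 49 ≡ 20. Since 9 = 8 + 1, 20^9 ≡ 20·20: 20·20 = 400 ≡ 23. So 20^9 ≡ 23 (mod 29).
Hence T⁻¹(20) = 23.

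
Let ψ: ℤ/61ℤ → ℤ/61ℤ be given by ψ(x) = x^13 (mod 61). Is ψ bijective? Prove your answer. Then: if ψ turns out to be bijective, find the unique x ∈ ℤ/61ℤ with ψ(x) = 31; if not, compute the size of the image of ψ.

10

Since 61 is prime, the nonzero elements of ℤ/61ℤ form a cyclic group of order 60.
As gcd(13, 60) = 1, raising to the 13th power is a bijection on this group: if s^13 ≡ t^13 then (st^{−1})^13 = 1, and the only element of order dividing gcd(13, 60) = 1 is 1, so s = t.
With ψ(0) = 0 this makes ψ injective on all of ℤ/61ℤ, hence bijective (finite equal-size domain and codomain). In particular ψ is bijective.
Since ψ is bijective, we find the preimage of 31. The inverse of x ↦ x^13 on (ℤ/61ℤ)^× is x ↦ x^37, because 13·37 = 481 = 8·60 + 1 ≡ 1 (mod 60) and x^{60} = 1 for x ≠ 0 (Fermat). So ψ⁻¹(31) = 31^37 mod 61.
Repeated squaring mod 61: 31^1 ≡ 31, 31^2 ≡ 31² = 961 ≡ 46, 31^4 ≡ 46² = 2116 ≡ 42, 31^8 ≡ 42² = 1764 ≡ 56, 31^16 ≡ 56² = 3136 ≡ 25, 31^32 ≡ 25² = 625 ≡ 15. Since 37 = 32 + 4 + 1, 31^37 ≡ 15·42·31: 15·42 = 630 ≡ 20, then 20·31 = 620 ≡ 10. So 31^37 ≡ 10 (mod 61).
Hence ψ⁻¹(31) = 10.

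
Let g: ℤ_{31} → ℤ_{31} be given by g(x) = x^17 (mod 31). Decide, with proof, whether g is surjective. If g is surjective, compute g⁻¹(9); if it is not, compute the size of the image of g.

Since 31 is prime, the nonzero elements of ℤ_{31} form a cyclic group of order 30.
As gcd(17, 30) = 1, raising to the 17th power is a bijection on this group: if a^17 ≡ b^17 then (ab^{−1})^17 = 1, and the only element of order dividing gcd(17, 30) = 1 is 1, so a = b.
With g(0) = 0 this makes g injective on all of ℤ_{31}, hence bijective (finite equal-size domain and codomain). In particular g is surjective.
Since g is surjective, we find the preimage of 9. The inverse of x ↦ x^17 on (ℤ_{31})^× is x ↦ x^23, because 17·23 = 391 = 13·30 + 1 ≡ 1 (mod 30) and x^{30} = 1 for x ≠ 0 (Fermat). So g⁻¹(9) = 9^23 mod 31.
Repeated squaring mod 31: 9^1 ≡ 9, 9^2 ≡ 9² = 81 ≡ 19, 9^4 ≡ 19² = 361 ≡ 20, 9^8 ≡ 20² = 400 ≡ 28, 9^16 ≡ 28² = 784 ≡ 9. Since 23 = 16 + 4 + 2 + 1, 9^23 ≡ 9·20·19·9: 9·20 = 180 ≡ 25, then 25·19 = 475 ≡ 10, then 10·9 = 90 ≡ 28. So 9^23 ≡ 28 (mod 31).
Hence g⁻¹(9) = 28.

28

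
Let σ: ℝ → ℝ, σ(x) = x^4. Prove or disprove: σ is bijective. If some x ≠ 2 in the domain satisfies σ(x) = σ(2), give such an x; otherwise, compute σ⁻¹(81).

σ(2) = 16 = (−2)^4 = σ(−2) (since 4 is even), with 2 ≠ −2. So σ is not injective, hence not bijective.
For the follow-up, such an x exists: taking x = −2 ∈ ℝ gives σ(−2) = 16 = σ(2) with −2 ≠ 2.

-2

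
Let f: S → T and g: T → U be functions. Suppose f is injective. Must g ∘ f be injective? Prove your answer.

No. Take S = T = U = {1, 2}, f = identity (injective), and g(x) = 1 for every x.
Then (g ∘ f)(1) = 1 = (g ∘ f)(2) with 1 ≠ 2, so g ∘ f is not injective.

not injective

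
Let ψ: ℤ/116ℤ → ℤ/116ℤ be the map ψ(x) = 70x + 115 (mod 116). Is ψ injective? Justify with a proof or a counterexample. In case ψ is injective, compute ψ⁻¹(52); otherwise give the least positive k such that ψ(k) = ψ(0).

58

We have gcd(70, 116) = 2 > 1. Taking a = 0 and b = 58: ψ(0) = 115 and ψ(58) = 70·58 + 115 = 4175 ≡ 115 (mod 116).
So ψ(0) = ψ(58) while 0 ≠ 58, hence ψ is not injective.
Since ψ is not injective, we find the least positive k with ψ(k) = ψ(0): this means 70k ≡ 0 (mod 116), i.e. 116 ∣ 70k. Since gcd(70, 116) = 2, dividing through by 2 this holds exactly when 58 ∣ 35k, and as gcd(35, 58) = 1, exactly when 58 ∣ k.
The smallest positive such k is 58.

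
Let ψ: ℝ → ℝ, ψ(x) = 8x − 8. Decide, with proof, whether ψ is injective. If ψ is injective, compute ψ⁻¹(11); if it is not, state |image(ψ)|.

19/8

Suppose ψ(s) = ψ(t). Then 8s − 8 = 8t − 8, thus 8s = 8t, hence s = t.
So ψ is injective.
Since ψ is injective, we compute ψ⁻¹(11) = (11 + 8)/8 = 19/8.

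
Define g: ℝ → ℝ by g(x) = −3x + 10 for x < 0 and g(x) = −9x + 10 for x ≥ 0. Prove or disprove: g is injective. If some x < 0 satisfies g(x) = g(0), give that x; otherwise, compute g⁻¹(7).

Both pieces are strictly decreasing (slopes −3 and −9), so each is injective on its own interval.
The left piece maps (−∞, 0) onto (10, ∞); the right piece maps [0, ∞) onto (−∞, 10].
These images are disjoint, so no value is attained by both pieces. Thus g is injective.
Because the two images are disjoint, no x < 0 has g(x) = g(0), so we compute g⁻¹(7): 7 lies in (−∞, 10], so solve −9x + 10 = 7: x = (7 − 10)/(−9) = 1/3.

1/3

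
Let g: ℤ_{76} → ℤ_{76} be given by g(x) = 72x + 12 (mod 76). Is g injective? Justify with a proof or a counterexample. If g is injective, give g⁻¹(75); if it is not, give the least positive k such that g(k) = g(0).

19

We have gcd(72, 76) = 4 > 1. Taking x_1 = 0 and x_2 = 19: g(0) = 12 and g(19) = 72·19 + 12 = 1380 ≡ 12 (mod 76).
So g(0) = g(19) while 0 ≠ 19, so g is not injective.
Since g is not injective, we find the least positive k with g(k) = g(0): this means 72k ≡ 0 (mod 76), i.e. 76 ∣ 72k. Since gcd(72, 76) = 4, dividing through by 4 this holds exactly when 19 ∣ 18k, and as gcd(18, 19) = 1, exactly when 19 ∣ k.
The smallest positive such k is 19.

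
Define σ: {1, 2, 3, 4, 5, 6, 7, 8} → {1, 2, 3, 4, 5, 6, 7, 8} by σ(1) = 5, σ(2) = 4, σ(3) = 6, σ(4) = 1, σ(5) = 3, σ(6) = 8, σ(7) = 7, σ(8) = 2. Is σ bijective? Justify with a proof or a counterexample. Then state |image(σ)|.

8

The values 5, 4, 6, 1, 3, 8, 7, 2 are a permutation of {1, 2, 3, 4, 5, 6, 7, 8}: each element appears exactly once.
So σ is injective and surjective, hence bijective.
The image of σ is {1, 2, 3, 4, 5, 6, 7, 8}, which has 8 elements.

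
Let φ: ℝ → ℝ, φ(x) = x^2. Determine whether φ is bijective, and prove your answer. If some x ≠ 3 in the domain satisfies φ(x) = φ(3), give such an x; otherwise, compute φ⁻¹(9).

φ(3) = 9 = (−3)^2 = φ(−3) (since 2 is even), with 3 ≠ −3. So φ is not injective, hence not bijective.
For the follow-up, such an x exists: taking x = −3 ∈ ℝ gives φ(−3) = 9 = φ(3) with −3 ≠ 3.

-3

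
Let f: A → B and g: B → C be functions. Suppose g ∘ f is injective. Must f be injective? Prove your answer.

injective

Suppose f(s) = f(t). Applying g: (g ∘ f)(s) = (g ∘ f)(t). Since g ∘ f is injective, s = t. Therefore f is injective.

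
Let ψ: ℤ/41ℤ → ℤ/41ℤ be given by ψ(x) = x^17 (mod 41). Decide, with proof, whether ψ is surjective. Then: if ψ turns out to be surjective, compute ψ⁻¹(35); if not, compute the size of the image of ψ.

24

Since 41 is prime, the nonzero elements of ℤ/41ℤ form a cyclic group of order 40.
As gcd(17, 40) = 1, raising to the 17th power is a bijection on this group: if a^17 ≡ b^17 then (ab^{−1})^17 = 1, and the only element of order dividing gcd(17, 40) = 1 is 1, so a = b.
With ψ(0) = 0 this makes ψ injective on all of ℤ/41ℤ, hence bijective (finite equal-size domain and codomain). In particular ψ is surjective.
Since ψ is surjective, we find the preimage of 35. The inverse of x ↦ x^17 on (ℤ/41ℤ)^× is x ↦ x^33, because 17·33 = 561 = 14·40 + 1 ≡ 1 (mod 40) and x^{40} = 1 for x ≠ 0 (Fermat). So ψ⁻¹(35) = 35^33 mod 41.
Repeated squaring mod 41: 35^1 ≡ 35, 35^2 ≡ 35² = 1225 ≡ 36, 35^4 ≡ 36² = 1296 ≡ 25, 35^8 ≡ 25² = 625 ≡ 10, 35^16 ≡ 10² = 100 ≡ 18, 35^32 ≡ 18² = 324 ≡ 37. Since 33 = 32 + 1, 35^33 ≡ 37·35: 37·35 = 1295 ≡ 24. So 35^33 ≡ 24 (mod 41).
Hence ψ⁻¹(35) = 24.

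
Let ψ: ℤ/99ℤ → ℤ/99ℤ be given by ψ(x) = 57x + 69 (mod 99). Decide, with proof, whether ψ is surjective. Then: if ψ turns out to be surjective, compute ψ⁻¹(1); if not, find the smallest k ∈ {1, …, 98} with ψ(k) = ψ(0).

33

By definition, ψ is surjective if every y in the codomain equals ψ(x) for some x in the domain.
Since gcd(57, 99) = 3, we have 57x ≡ 0 (mod 3) for all x, so ψ(x) ≡ 0 (mod 3).
But 1 ≢ 0 (mod 3), so 1 ∈ ℤ/99ℤ has no preimage. Therefore ψ is not surjective.
Since ψ is not surjective, we find the least positive k with ψ(k) = ψ(0): this means 57k ≡ 0 (mod 99), i.e. 99 ∣ 57k. Since gcd(57, 99) = 3, dividing through by 3 this holds exactly when 33 ∣ 19k, and as gcd(19, 33) = 1, exactly when 33 ∣ k.
The smallest positive such k is 33.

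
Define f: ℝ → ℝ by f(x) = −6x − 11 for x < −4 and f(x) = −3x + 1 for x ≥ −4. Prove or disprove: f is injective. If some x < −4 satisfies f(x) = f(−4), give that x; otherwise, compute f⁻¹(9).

Both pieces are strictly decreasing (slopes −6 and −3), so each is injective on its own interval.
The left piece maps (−∞, −4) onto (13, ∞); the right piece maps [−4, ∞) onto (−∞, 13].
These images are disjoint, so no value is attained by both pieces. Thus f is injective.
Because the two images are disjoint, no x < −4 has f(x) = f(−4), so we compute f⁻¹(9): 9 lies in (−∞, 13], so solve −3x + 1 = 9: x = (9 − 1)/(−3) = −8/3.

-8/3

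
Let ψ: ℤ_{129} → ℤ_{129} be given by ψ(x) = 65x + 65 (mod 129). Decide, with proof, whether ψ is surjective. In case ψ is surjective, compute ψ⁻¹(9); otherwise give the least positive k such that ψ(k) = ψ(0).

17

Since gcd(65, 129) = 1, 65 is invertible modulo 129. Euclid's algorithm: 129 = 1·65 + 64, 65 = 1·64 + 1; back-substituting gives 1 = 2·65 − 1·129, so 65⁻¹ ≡ 2 (mod 129).
For any y ∈ ℤ_{129}, x = 2(y − 65) mod 129 satisfies ψ(x) = 65·2(y − 65) + 65 ≡ y (since 65·2 ≡ 1 mod 129). So every y has a preimage.
Thus ψ is surjective.
Since ψ is surjective, we compute ψ⁻¹(9): solve 65x + 65 ≡ 9 (mod 129), i.e. 65x ≡ 73 (mod 129).
Multiplying by 65⁻¹ = 2 gives x ≡ 2·73 = 146 = 1·129 + 17 ≡ 17 (mod 129).
Check: ψ(17) = 65·17 + 65 = 1170 = 9·129 + 9 ≡ 9 (mod 129).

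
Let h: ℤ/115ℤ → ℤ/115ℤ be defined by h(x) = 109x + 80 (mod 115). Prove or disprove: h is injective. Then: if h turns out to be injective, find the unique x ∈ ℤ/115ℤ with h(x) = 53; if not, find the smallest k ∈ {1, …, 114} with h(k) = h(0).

Recall that h is injective when h(a) = h(b) forces a = b.
If h(a) = h(b), then 109a ≡ 109b (mod 115). Because gcd(109, 115) = 1, we may cancel 109 to get a ≡ b (mod 115).
So h is injective.
We now compute 109⁻¹ mod 115 explicitly. Euclid's algorithm: 115 = 1·109 + 6, 109 = 18·6 + 1; back-substituting gives 1 = 19·109 − 18·115, so 109⁻¹ ≡ 19 (mod 115).
Since h is injective, we find h⁻¹(53): we need 109x ≡ 53 − 80 ≡ 88 (mod 115). Using 109⁻¹ = 19: x ≡ 19·88 = 1672 = 14·115 + 62, so x = 62.
Check: h(62) = 109·62 + 80 = 6838 = 59·115 + 53 ≡ 53 (mod 115).

62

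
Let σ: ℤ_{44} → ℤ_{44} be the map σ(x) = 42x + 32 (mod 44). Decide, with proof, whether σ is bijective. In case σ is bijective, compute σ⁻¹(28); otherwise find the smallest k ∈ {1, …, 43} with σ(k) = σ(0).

Recall that σ is injective when σ(x_1) = σ(x_2) forces x_1 = x_2.
We have gcd(42, 44) = 2 > 1. Taking x_1 = 0 and x_2 = 22: σ(0) = 32 and σ(22) = 42·22 + 32 = 956 ≡ 32 (mod 44).
So σ(0) = σ(22) while 0 ≠ 22, hence σ is not injective, hence not bijective.
Since σ is not bijective, we find the least positive k with σ(k) = σ(0): this means 42k ≡ 0 (mod 44), i.e. 44 ∣ 42k. Since gcd(42, 44) = 2, dividing through by 2 this holds exactly when 22 ∣ 21k, and as gcd(21, 22) = 1, exactly when 22 ∣ k.
The smallest positive such k is 22.

22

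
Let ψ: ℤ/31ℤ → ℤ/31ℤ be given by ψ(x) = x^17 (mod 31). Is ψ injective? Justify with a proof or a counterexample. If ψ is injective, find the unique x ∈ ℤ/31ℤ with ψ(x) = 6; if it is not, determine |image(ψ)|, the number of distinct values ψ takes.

Since 31 is prime, the nonzero elements of ℤ/31ℤ form a cyclic group of order 30.
As gcd(17, 30) = 1, raising to the 17th power is a bijection on this group: if s^17 ≡ t^17 then (st^{−1})^17 = 1, and the only element of order dividing gcd(17, 30) = 1 is 1, so s = t.
With ψ(0) = 0 this makes ψ injective on all of ℤ/31ℤ, hence bijective (finite equal-size domain and codomain). In particular ψ is injective.
Since ψ is injective, we find the preimage of 6. The inverse of x ↦ x^17 on (ℤ/31ℤ)^× is x ↦ x^23, because 17·23 = 391 = 13·30 + 1 ≡ 1 (mod 30) and x^{30} = 1 for x ≠ 0 (Fermat). So ψ⁻¹(6) = 6^23 mod 31.
Repeated squaring mod 31: 6^1 ≡ 6, 6^2 ≡ 6² = 36 ≡ 5, 6^4 ≡ 5² = 25, 6^8 ≡ 25² = 625 ≡ 5, 6^16 ≡ 5² = 25. Since 23 = 16 + 4 + 2 + 1, 6^23 ≡ 25·25·5·6: 25·25 = 625 ≡ 5, then 5·5 = 25, then 25·6 = 150 ≡ 26. So 6^23 ≡ 26 (mod 31).
Hence ψ⁻¹(6) = 26.

26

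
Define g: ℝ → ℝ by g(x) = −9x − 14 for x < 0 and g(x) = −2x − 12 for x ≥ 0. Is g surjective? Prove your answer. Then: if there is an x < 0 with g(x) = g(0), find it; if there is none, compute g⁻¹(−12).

Both pieces are strictly decreasing (slopes −9 and −2), so each is injective on its own interval.
The left piece maps (−∞, 0) onto (−14, ∞); the right piece maps [0, ∞) onto (−∞, −12].
The union (−14, ∞) ∪ (−∞, −12] covers ℝ, so g is surjective.
For the follow-up: the images overlap, so an x < 0 with g(x) = g(0) exists. g(0) = −12; solving −9x − 14 = −12 for x < 0 gives x = (−12 + 14)/(−9) = −2/9.

-2/9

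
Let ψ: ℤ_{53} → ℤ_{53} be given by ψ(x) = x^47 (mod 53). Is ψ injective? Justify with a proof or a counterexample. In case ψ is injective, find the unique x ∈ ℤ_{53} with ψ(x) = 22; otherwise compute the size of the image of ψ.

Since 53 is prime, the nonzero elements of ℤ_{53} form a cyclic group of order 52.
As gcd(47, 52) = 1, raising to the 47th power is a bijection on this group: if a^47 ≡ b^47 then (ab^{−1})^47 = 1, and the only element of order dividing gcd(47, 52) = 1 is 1, so a = b.
With ψ(0) = 0 this makes ψ injective on all of ℤ_{53}, hence bijective (finite equal-size domain and codomain). In particular ψ is injective.
Since ψ is injective, we find the preimage of 22. The inverse of x ↦ x^47 on (ℤ_{53})^× is x ↦ x^31, because 47·31 = 1457 = 28·52 + 1 ≡ 1 (mod 52) and x^{52} = 1 for x ≠ 0 (Fermat). So ψ⁻¹(22) = 22^31 mod 53.
Repeated squaring mod 53: 22^1 ≡ 22, 22^2 ≡ 22² = 484 ≡ 7, 22^4 ≡ 7² = 49, 22^8 ≡ 49² = 2401 ≡ 16, 22^16 ≡ 16² = 256 ≡ 44. Since 31 = 16 + 8 + 4 + 2 + 1, 22^31 ≡ 44·16·49·7·22: 44·16 = 704 ≡ 15, then 15·49 = 735 ≡ 46, then 46·7 = 322 ≡ 4, then 4·22 = 88 ≡ 35. So 22^31 ≡ 35 (mod 53).
Hence ψ⁻¹(22) = 35.

35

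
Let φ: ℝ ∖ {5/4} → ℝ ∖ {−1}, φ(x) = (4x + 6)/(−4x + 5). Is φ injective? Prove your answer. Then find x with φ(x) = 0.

-3/2

Suppose φ(u) = φ(v). Cross-multiplying: (4u + 6)(−4v + 5) = (4v + 6)(−4u + 5).
Expanding both sides and cancelling the symmetric terms leaves 44·(u − v) = 0. Since 44 ≠ 0, u = v. Therefore φ is injective.
Solving φ(x) = 0: cross-multiplying gives 4x + 6 = 0(−4x + 5), which rearranges to 4x = −6, so x = −3/2.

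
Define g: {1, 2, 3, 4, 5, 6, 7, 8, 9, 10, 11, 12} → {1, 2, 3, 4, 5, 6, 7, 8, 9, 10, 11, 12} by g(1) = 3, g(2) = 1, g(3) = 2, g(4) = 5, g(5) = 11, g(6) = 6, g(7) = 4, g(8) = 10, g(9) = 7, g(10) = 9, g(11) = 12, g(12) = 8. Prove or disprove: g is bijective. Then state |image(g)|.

12

The values 3, 1, 2, 5, 11, 6, 4, 10, 7, 9, 12, 8 are a permutation of {1, 2, 3, 4, 5, 6, 7, 8, 9, 10, 11, 12}: each element appears exactly once.
So g is injective and surjective, hence bijective.
The image of g is {1, 2, 3, 4, 5, 6, 7, 8, 9, 10, 11, 12}, which has 12 elements.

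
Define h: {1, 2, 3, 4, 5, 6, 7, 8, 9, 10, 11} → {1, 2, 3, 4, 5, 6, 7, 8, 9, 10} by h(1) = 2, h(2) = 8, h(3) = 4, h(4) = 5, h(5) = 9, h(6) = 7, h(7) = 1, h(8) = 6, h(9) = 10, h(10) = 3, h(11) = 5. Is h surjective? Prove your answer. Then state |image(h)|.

10

Every element of the codomain has a preimage: 1 = h(7), 2 = h(1), 3 = h(10), 4 = h(3), 5 = h(4), 6 = h(8), 7 = h(6), 8 = h(2), 9 = h(5), 10 = h(9).
Thus h is surjective.
The image of h is {1, 2, 3, 4, 5, 6, 7, 8, 9, 10}, which has 10 elements.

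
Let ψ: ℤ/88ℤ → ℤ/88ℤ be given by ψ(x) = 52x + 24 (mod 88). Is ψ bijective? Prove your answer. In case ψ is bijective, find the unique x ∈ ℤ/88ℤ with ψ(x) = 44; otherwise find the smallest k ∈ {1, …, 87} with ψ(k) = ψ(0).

22

Recall: ψ is injective when ψ(u) = ψ(v) forces u = v.
We have gcd(52, 88) = 4 > 1. Taking u = 0 and v = 22: ψ(0) = 24 and ψ(22) = 52·22 + 24 = 1168 ≡ 24 (mod 88).
So ψ(0) = ψ(22) while 0 ≠ 22, so ψ is not injective, hence not bijective.
Since ψ is not bijective, we find the least positive k with ψ(k) = ψ(0): this means 52k ≡ 0 (mod 88), i.e. 88 ∣ 52k. Since gcd(52, 88) = 4, dividing through by 4 this holds exactly when 22 ∣ 13k, and as gcd(13, 22) = 1, exactly when 22 ∣ k.
The smallest positive such k is 22.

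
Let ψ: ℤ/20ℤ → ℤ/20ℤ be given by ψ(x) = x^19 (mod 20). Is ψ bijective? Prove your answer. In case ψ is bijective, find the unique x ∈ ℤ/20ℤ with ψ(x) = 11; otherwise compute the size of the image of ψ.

15

ψ(0) = 0^19 = 0.
ψ(10): Repeated squaring mod 20: 10^1 ≡ 10, 10^2 ≡ 10² = 100 ≡ 0, 10^4 ≡ 0² = 0, 10^8 ≡ 0² = 0, 10^16 ≡ 0² = 0. Since 19 = 16 + 2 + 1, 10^19 ≡ 0·0·10: 0·0 = 0, then 0·10 = 0. So 10^19 ≡ 0 (mod 20).
So ψ(0) = ψ(10) = 0 while 0 ≠ 10, hence ψ is not injective, hence not bijective.
Since ψ is not bijective, we determine |image(ψ)|. Computing x^19 mod 20 for each x (by repeated squaring, reducing mod 20 at every step), the values ψ(0), ψ(1), …, ψ(19) are: 0, 1, 8, 7, 4, 5, 16, 3, 12, 9, 0, 11, 8, 17, 4, 15, 16, 13, 12, 19.
The distinct values are {0, 1, 3, 4, 5, 7, 8, 9, 11, 12, 13, 15, 16, 17, 19}; there are 15 of them.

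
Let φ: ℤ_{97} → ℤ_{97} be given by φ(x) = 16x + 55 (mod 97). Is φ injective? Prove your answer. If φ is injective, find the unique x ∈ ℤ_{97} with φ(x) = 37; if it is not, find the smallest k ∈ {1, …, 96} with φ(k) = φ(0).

Suppose φ(u) = φ(v) in ℤ_{97}. Then 16u + 55 ≡ 16v + 55 (mod 97), therefore 16(u − v) ≡ 0 (mod 97).
Since gcd(16, 97) = 1, 16 is invertible modulo 97, thus u − v ≡ 0 (mod 97), i.e. u = v.
Thus φ is injective.
We now compute 16⁻¹ mod 97 explicitly. Euclid's algorithm: 97 = 6·16 + 1; back-substituting gives 1 = 91·16 − 15·97, so 16⁻¹ ≡ 91 (mod 97).
Since φ is injective, we compute φ⁻¹(37): solve 16x + 55 ≡ 37 (mod 97), i.e. 16x ≡ 79 (mod 97).
Multiplying by 16⁻¹ = 91 gives x ≡ 91·79 = 7189 = 74·97 + 11 ≡ 11 (mod 97).
Check: φ(11) = 16·11 + 55 = 231 = 2·97 + 37 ≡ 37 (mod 97).

11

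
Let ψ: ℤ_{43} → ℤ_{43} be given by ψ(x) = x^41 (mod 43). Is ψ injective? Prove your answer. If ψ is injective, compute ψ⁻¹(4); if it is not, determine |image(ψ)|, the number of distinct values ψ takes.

Since 43 is prime, the nonzero elements of ℤ_{43} form a cyclic group of order 42.
As gcd(41, 42) = 1, raising to the 41st power is a bijection on this group: if a^41 ≡ b^41 then (ab^{−1})^41 = 1, and the only element of order dividing gcd(41, 42) = 1 is 1, so a = b.
With ψ(0) = 0 this makes ψ injective on all of ℤ_{43}, hence bijective (finite equal-size domain and codomain). In particular ψ is injective.
Since ψ is injective, we find the preimage of 4. The inverse of x ↦ x^41 on (ℤ_{43})^× is x ↦ x^41, because 41·41 = 1681 = 40·42 + 1 ≡ 1 (mod 42) and x^{42} = 1 for x ≠ 0 (Fermat). So ψ⁻¹(4) = 4^41 mod 43.
Repeated squaring mod 43: 4^1 ≡ 4, 4^2 ≡ 4² = 16, 4^4 ≡ 16² = 256 ≡ 41, 4^8 ≡ 41² = 1681 ≡ 4, 4^16 ≡ 4² = 16, 4^32 ≡ 16² = 256 ≡ 41. Since 41 = 32 + 8 + 1, 4^41 ≡ 41·4·4: 41·4 = 164 ≡ 35, then 35·4 = 140 ≡ 11. So 4^41 ≡ 11 (mod 43).
Hence ψ⁻¹(4) = 11.

11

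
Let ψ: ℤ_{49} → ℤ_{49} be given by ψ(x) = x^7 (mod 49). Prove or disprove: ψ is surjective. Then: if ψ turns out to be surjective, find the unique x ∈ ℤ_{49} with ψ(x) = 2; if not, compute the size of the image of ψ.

ψ(0) = 0^7 = 0.
ψ(7): Repeated squaring mod 49: 7^1 ≡ 7, 7^2 ≡ 7² = 49 ≡ 0, 7^4 ≡ 0² = 0. Since 7 = 4 + 2 + 1, 7^7 ≡ 0·0·7: 0·0 = 0, then 0·7 = 0. So 7^7 ≡ 0 (mod 49).
So ψ(0) = ψ(7) = 0 while 0 ≠ 7, therefore ψ is not injective.
A non-injective map from the 49-element set ℤ_{49} to itself takes at most 48 distinct values, so it cannot be surjective. So ψ is not surjective.
Since ψ is not surjective, we determine |image(ψ)|. Computing x^7 mod 49 for each x (by repeated squaring, reducing mod 49 at every step), the values ψ(0), ψ(1), …, ψ(48) are: 0, 1, 30, 31, 18, 19, 48, 0, 1, 30, 31, 18, 19, 48, 0, 1, 30, 31, 18, 19, 48, 0, 1, 30, 31, 18, 19, 48, 0, 1, 30, 31, 18, 19, 48, 0, 1, 30, 31, 18, 19, 48, 0, 1, 30, 31, 18, 19, 48.
The distinct values are {0, 1, 18, 19, 30, 31, 48}; there are 7 of them.

7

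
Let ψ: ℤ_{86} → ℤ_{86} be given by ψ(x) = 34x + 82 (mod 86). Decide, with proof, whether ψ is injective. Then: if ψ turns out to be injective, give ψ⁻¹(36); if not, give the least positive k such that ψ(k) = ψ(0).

Recall: ψ is injective when ψ(u) = ψ(v) forces u = v.
We have gcd(34, 86) = 2 > 1. Taking u = 0 and v = 43: ψ(0) = 82 and ψ(43) = 34·43 + 82 = 1544 ≡ 82 (mod 86).
So ψ(0) = ψ(43) while 0 ≠ 43, thus ψ is not injective.
Since ψ is not injective, we find the least positive k with ψ(k) = ψ(0): this means 34k ≡ 0 (mod 86), i.e. 86 ∣ 34k. Since gcd(34, 86) = 2, dividing through by 2 this holds exactly when 43 ∣ 17k, and as gcd(17, 43) = 1, exactly when 43 ∣ k.
The smallest positive such k is 43.

43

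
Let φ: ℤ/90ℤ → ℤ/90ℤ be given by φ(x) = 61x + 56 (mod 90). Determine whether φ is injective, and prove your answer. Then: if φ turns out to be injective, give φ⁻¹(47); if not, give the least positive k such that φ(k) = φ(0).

81

Recall that φ is injective if φ(s) = φ(t) implies s = t.
Suppose φ(s) = φ(t) in ℤ/90ℤ. Then 61s + 56 ≡ 61t + 56 (mod 90), therefore 61(s − t) ≡ 0 (mod 90).
Since gcd(61, 90) = 1, 61 is invertible modulo 90, hence s − t ≡ 0 (mod 90), i.e. s = t.
Thus φ is injective.
We now compute 61⁻¹ mod 90 explicitly. Euclid's algorithm: 90 = 1·61 + 29, 61 = 2·29 + 3, 29 = 9·3 + 2, 3 = 1·2 + 1; back-substituting gives 1 = 31·61 − 21·90, so 61⁻¹ ≡ 31 (mod 90).
Since φ is injective, we find φ⁻¹(47): we need 61x ≡ 47 − 56 ≡ 81 (mod 90). Using 61⁻¹ = 31: x ≡ 31·81 = 2511 = 27·90 + 81, so x = 81.
Check: φ(81) = 61·81 + 56 = 4997 = 55·90 + 47 ≡ 47 (mod 90).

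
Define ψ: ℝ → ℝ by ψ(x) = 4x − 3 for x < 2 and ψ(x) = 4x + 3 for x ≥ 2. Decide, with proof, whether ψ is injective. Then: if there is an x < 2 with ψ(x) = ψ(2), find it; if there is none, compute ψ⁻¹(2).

5/4

Both pieces are strictly increasing (slopes 4 and 4), so each is injective on its own interval.
The left piece maps (−∞, 2) onto (−∞, 5); the right piece maps [2, ∞) onto [11, ∞).
These images are disjoint, so no value is attained by both pieces. Thus ψ is injective.
Because the two images are disjoint, no x < 2 has ψ(x) = ψ(2), so we compute ψ⁻¹(2): 2 lies in (−∞, 5), so solve 4x − 3 = 2: x = (2 + 3)/4 = 5/4.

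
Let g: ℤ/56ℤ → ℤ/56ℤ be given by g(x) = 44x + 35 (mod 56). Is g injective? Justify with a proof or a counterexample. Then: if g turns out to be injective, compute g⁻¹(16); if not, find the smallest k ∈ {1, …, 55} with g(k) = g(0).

14

By definition, injectivity means: for all s, t in the domain, g(s) = g(t) implies s = t.
We have gcd(44, 56) = 4 > 1. Taking s = 0 and t = 14: g(0) = 35 and g(14) = 44·14 + 35 = 651 ≡ 35 (mod 56).
So g(0) = g(14) while 0 ≠ 14, hence g is not injective.
Since g is not injective, we find the least positive k with g(k) = g(0): this means 44k ≡ 0 (mod 56), i.e. 56 ∣ 44k. Since gcd(44, 56) = 4, dividing through by 4 this holds exactly when 14 ∣ 11k, and as gcd(11, 14) = 1, exactly when 14 ∣ k.
The smallest positive such k is 14.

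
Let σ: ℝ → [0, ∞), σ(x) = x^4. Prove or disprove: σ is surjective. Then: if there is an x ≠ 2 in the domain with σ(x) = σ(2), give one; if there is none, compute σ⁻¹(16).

For any y ∈ [0, ∞), x = y^{1/4} ∈ ℝ satisfies x^4 = y, so σ is surjective.
For the follow-up, such an x exists: taking x = −2 ∈ ℝ gives σ(−2) = 16 = σ(2) with −2 ≠ 2.

-2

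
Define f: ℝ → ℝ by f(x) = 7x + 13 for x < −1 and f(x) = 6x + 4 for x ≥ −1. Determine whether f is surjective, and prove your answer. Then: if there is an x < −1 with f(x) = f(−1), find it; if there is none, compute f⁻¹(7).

Both pieces are strictly increasing (slopes 7 and 6), so each is injective on its own interval.
The left piece maps (−∞, −1) onto (−∞, 6); the right piece maps [−1, ∞) onto [−2, ∞).
The union (−∞, 6) ∪ [−2, ∞) covers ℝ, so f is surjective.
For the follow-up: the images overlap, so an x < −1 with f(x) = f(−1) exists. f(−1) = −2; solving 7x + 13 = −2 for x < −1 gives x = (−2 − 13)/7 = −15/7.

-15/7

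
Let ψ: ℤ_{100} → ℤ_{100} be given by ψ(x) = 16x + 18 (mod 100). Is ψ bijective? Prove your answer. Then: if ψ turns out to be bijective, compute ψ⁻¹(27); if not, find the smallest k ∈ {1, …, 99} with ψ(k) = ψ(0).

By definition, ψ is injective when ψ(a) = ψ(b) forces a = b.
We have gcd(16, 100) = 4 > 1. Taking a = 0 and b = 25: ψ(0) = 18 and ψ(25) = 16·25 + 18 = 418 ≡ 18 (mod 100).
So ψ(0) = ψ(25) while 0 ≠ 25, hence ψ is not injective, hence not bijective.
Since ψ is not bijective, we find the least positive k with ψ(k) = ψ(0): this means 16k ≡ 0 (mod 100), i.e. 100 ∣ 16k. Since gcd(16, 100) = 4, dividing through by 4 this holds exactly when 25 ∣ 4k, and as gcd(4, 25) = 1, exactly when 25 ∣ k.
The smallest positive such k is 25.

25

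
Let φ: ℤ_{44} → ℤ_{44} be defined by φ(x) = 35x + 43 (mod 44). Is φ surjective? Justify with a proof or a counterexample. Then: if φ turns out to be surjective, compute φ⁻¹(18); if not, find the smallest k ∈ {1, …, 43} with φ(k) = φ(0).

37

Since gcd(35, 44) = 1, 35 is invertible modulo 44. Euclid's algorithm: 44 = 1·35 + 9, 35 = 3·9 + 8, 9 = 1·8 + 1; back-substituting gives 1 = 39·35 − 31·44, so 35⁻¹ ≡ 39 (mod 44).
Then y ↦ 39(y − 43) is a two-sided inverse to φ, so every y ∈ ℤ_{44} has a preimage.
Hence φ is surjective.
Since φ is surjective, we compute φ⁻¹(18): solve 35x + 43 ≡ 18 (mod 44), i.e. 35x ≡ 19 (mod 44).
Multiplying by 35⁻¹ = 39 gives x ≡ 39·19 = 741 = 16·44 + 37 ≡ 37 (mod 44).
Check: φ(37) = 35·37 + 43 = 1338 = 30·44 + 18 ≡ 18 (mod 44).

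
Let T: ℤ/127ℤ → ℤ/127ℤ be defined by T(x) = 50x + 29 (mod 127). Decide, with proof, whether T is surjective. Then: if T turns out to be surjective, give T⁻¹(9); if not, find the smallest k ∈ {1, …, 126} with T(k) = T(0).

25

Since gcd(50, 127) = 1, 50 is invertible modulo 127. Euclid's algorithm: 127 = 2·50 + 27, 50 = 1·27 + 23, 27 = 1·23 + 4, 23 = 5·4 + 3, 4 = 1·3 + 1; back-substituting gives 1 = 94·50 − 37·127, so 50⁻¹ ≡ 94 (mod 127).
Then y ↦ 94(y − 29) is a two-sided inverse to T, so every y ∈ ℤ/127ℤ has a preimage.
Thus T is surjective.
Since T is surjective, we compute T⁻¹(9): solve 50x + 29 ≡ 9 (mod 127), i.e. 50x ≡ 107 (mod 127).
Multiplying by 50⁻¹ = 94 gives x ≡ 94·107 = 10058 = 79·127 + 25 ≡ 25 (mod 127).
Check: T(25) = 50·25 + 29 = 1279 = 10·127 + 9 ≡ 9 (mod 127).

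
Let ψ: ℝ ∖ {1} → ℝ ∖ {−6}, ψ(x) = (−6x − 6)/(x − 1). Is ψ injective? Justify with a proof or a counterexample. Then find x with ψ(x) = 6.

Suppose ψ(u) = ψ(v). Cross-multiplying: (−6u − 6)(v − 1) = (−6v − 6)(u − 1).
Expanding both sides and cancelling the symmetric terms leaves 12·(u − v) = 0. Since 12 ≠ 0, u = v. So ψ is injective.
Solving ψ(x) = 6: cross-multiplying gives −6x − 6 = 6(x − 1), which rearranges to −12x = 0, so x = 0.

0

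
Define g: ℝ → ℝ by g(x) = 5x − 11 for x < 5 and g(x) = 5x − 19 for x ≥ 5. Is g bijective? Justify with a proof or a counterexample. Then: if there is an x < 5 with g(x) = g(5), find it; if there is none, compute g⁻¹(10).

Both pieces are strictly increasing (slopes 5 and 5), so each is injective on its own interval.
The left piece maps (−∞, 5) onto (−∞, 14); the right piece maps [5, ∞) onto [6, ∞).
These images overlap. In particular g(5) = 6 (right piece), and solving 5x − 11 = 6 on the left piece gives x = 17/5 < 5.
So g(17/5) = g(5) with 17/5 ≠ 5, and g is not injective, hence not bijective. This x = 17/5 is the requested value below 5.

17/5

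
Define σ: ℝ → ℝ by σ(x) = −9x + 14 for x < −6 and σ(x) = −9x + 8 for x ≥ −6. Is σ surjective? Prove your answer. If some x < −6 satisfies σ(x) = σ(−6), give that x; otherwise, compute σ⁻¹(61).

-53/9

Both pieces are strictly decreasing (slopes −9 and −9), so each is injective on its own interval.
The left piece maps (−∞, −6) onto (68, ∞); the right piece maps [−6, ∞) onto (−∞, 62].
The union (68, ∞) ∪ (−∞, 62] omits the interval between 68 and 62; in particular 68 has no preimage. So σ is not surjective.
Because the two images are disjoint, no x < −6 has σ(x) = σ(−6), so we compute σ⁻¹(61): 61 lies in (−∞, 62], so solve −9x + 8 = 61: x = (61 − 8)/(−9) = −53/9.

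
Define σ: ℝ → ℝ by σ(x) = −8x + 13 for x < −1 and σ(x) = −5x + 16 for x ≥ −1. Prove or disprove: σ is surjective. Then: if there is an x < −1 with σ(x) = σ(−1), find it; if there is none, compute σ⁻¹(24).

-11/8

Both pieces are strictly decreasing (slopes −8 and −5), so each is injective on its own interval.
The left piece maps (−∞, −1) onto (21, ∞); the right piece maps [−1, ∞) onto (−∞, 21].
These images together cover ℝ, so σ is surjective.
Because the two images are disjoint, no x < −1 has σ(x) = σ(−1), so we compute σ⁻¹(24): 24 lies in (21, ∞), so solve −8x + 13 = 24: x = (24 − 13)/(−8) = −11/8.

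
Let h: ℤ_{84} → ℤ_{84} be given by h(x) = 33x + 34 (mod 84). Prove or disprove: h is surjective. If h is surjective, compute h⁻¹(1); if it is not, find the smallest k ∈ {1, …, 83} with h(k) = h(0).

Since gcd(33, 84) = 3, we have 33x ≡ 0 (mod 3) for all x, so h(x) ≡ 1 (mod 3).
But 0 ≢ 1 (mod 3), so 0 ∈ ℤ_{84} has no preimage. So h is not surjective.
Since h is not surjective, we find the least positive k with h(k) = h(0): this means 33k ≡ 0 (mod 84), i.e. 84 ∣ 33k. Since gcd(33, 84) = 3, dividing through by 3 this holds exactly when 28 ∣ 11k, and as gcd(11, 28) = 1, exactly when 28 ∣ k.
The smallest positive such k is 28.

28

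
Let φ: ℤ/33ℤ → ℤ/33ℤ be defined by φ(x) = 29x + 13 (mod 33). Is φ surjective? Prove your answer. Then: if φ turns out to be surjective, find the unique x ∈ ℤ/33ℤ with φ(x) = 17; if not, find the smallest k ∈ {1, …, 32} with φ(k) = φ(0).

32

By definition, surjectivity means every element of the codomain has a preimage under φ.
Since gcd(29, 33) = 1, 29 is invertible modulo 33. Euclid's algorithm: 33 = 1·29 + 4, 29 = 7·4 + 1; back-substituting gives 1 = 8·29 − 7·33, so 29⁻¹ ≡ 8 (mod 33).
For any y ∈ ℤ/33ℤ, x = 8(y − 13) mod 33 satisfies φ(x) = 29·8(y − 13) + 13 ≡ y (since 29·8 ≡ 1 mod 33). So every y has a preimage.
So φ is surjective.
Since φ is surjective, we compute φ⁻¹(17): solve 29x + 13 ≡ 17 (mod 33), i.e. 29x ≡ 4 (mod 33).
Multiplying by 29⁻¹ = 8 gives x ≡ 8·4 = 32 ≡ 32 (mod 33).
Check: φ(32) = 29·32 + 13 = 941 = 28·33 + 17 ≡ 17 (mod 33).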